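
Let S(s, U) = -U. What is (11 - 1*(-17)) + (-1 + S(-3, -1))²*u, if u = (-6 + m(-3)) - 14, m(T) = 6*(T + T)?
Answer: 28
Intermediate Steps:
m(T) = 12*T (m(T) = 6*(2*T) = 12*T)
u = -56 (u = (-6 + 12*(-3)) - 14 = (-6 - 36) - 14 = -42 - 14 = -56)
(11 - 1*(-17)) + (-1 + S(-3, -1))²*u = (11 - 1*(-17)) + (-1 - 1*(-1))²*(-56) = (11 + 17) + (-1 + 1)²*(-56) = 28 + 0²*(-56) = 28 + 0*(-56) = 28 + 0 = 28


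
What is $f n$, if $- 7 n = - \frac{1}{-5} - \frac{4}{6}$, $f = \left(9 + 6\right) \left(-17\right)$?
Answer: $-17$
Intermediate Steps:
$f = -255$ ($f = 15 \left(-17\right) = -255$)
$n = \frac{1}{15}$ ($n = - \frac{- \frac{1}{-5} - \frac{4}{6}}{7} = - \frac{\left(-1\right) \left(- \frac{1}{5}\right) - \frac{2}{3}}{7} = - \frac{\frac{1}{5} - \frac{2}{3}}{7} = \left(- \frac{1}{7}\right) \left(- \frac{7}{15}\right) = \frac{1}{15} \approx 0.066667$)
$f n = \left(-255\right) \frac{1}{15} = -17$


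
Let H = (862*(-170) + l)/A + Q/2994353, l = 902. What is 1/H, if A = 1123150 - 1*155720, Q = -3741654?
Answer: -1448413461395/2027939955717 ≈ -0.71423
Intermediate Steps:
A = 967430 (A = 1123150 - 155720 = 967430)
H = -2027939955717/1448413461395 (H = (862*(-170) + 902)/967430 - 3741654/2994353 = (-146540 + 902)*(1/967430) - 3741654*1/2994353 = -145638*1/967430 - 3741654/2994353 = -72819/483715 - 3741654/2994353 = -2027939955717/1448413461395 ≈ -1.4001)
1/H = 1/(-2027939955717/1448413461395) = -1448413461395/2027939955717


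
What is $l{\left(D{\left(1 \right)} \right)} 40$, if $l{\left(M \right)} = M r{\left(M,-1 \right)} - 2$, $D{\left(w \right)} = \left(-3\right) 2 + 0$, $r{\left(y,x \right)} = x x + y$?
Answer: $1120$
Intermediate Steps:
$r{\left(y,x \right)} = y + x^{2}$ ($r{\left(y,x \right)} = x^{2} + y = y + x^{2}$)
$D{\left(w \right)} = -6$ ($D{\left(w \right)} = -6 + 0 = -6$)
$l{\left(M \right)} = -2 + M \left(1 + M\right)$ ($l{\left(M \right)} = M \left(M + \left(-1\right)^{2}\right) - 2 = M \left(M + 1\right) - 2 = M \left(1 + M\right) - 2 = -2 + M \left(1 + M\right)$)
$l{\left(D{\left(1 \right)} \right)} 40 = \left(-2 - 6 \left(1 - 6\right)\right) 40 = \left(-2 - -30\right) 40 = \left(-2 + 30\right) 40 = 28 \cdot 40 = 1120$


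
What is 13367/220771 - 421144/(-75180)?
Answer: 23495328271/4149390945 ≈ 5.6624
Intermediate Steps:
13367/220771 - 421144/(-75180) = 13367*(1/220771) - 421144*(-1/75180) = 13367/220771 + 105286/18795 = 23495328271/4149390945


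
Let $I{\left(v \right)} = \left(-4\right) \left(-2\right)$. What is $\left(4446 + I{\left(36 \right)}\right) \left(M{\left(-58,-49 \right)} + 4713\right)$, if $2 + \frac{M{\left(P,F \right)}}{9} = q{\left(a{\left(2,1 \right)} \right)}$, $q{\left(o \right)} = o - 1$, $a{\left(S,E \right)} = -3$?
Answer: $20751186$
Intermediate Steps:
$I{\left(v \right)} = 8$
$q{\left(o \right)} = -1 + o$
$M{\left(P,F \right)} = -54$ ($M{\left(P,F \right)} = -18 + 9 \left(-1 - 3\right) = -18 + 9 \left(-4\right) = -18 - 36 = -54$)
$\left(4446 + I{\left(36 \right)}\right) \left(M{\left(-58,-49 \right)} + 4713\right) = \left(4446 + 8\right) \left(-54 + 4713\right) = 4454 \cdot 4659 = 20751186$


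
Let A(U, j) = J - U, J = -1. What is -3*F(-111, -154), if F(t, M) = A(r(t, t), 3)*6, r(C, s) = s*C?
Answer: 221796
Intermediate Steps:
r(C, s) = C*s
A(U, j) = -1 - U
F(t, M) = -6 - 6*t² (F(t, M) = (-1 - t*t)*6 = (-1 - t²)*6 = -6 - 6*t²)
-3*F(-111, -154) = -3*(-6 - 6*(-111)²) = -3*(-6 - 6*12321) = -3*(-6 - 73926) = -3*(-73932) = 221796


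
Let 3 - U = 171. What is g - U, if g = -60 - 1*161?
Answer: -53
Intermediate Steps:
g = -221 (g = -60 - 161 = -221)
U = -168 (U = 3 - 1*171 = 3 - 171 = -168)
g - U = -221 - 1*(-168) = -221 + 168 = -53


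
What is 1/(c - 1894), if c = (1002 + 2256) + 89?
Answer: 1/1453 ≈ 0.00068823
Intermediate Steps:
c = 3347 (c = 3258 + 89 = 3347)
1/(c - 1894) = 1/(3347 - 1894) = 1/1453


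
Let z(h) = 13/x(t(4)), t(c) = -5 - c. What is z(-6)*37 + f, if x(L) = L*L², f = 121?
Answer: 87728/729 ≈ 120.34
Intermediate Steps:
x(L) = L³
z(h) = -13/729 (z(h) = 13/((-5 - 1*4)³) = 13/((-5 - 4)³) = 13/((-9)³) = 13/(-729) = 13*(-1/729) = -13/729)
z(-6)*37 + f = -13/729*37 + 121 = -481/729 + 121 = 87728/729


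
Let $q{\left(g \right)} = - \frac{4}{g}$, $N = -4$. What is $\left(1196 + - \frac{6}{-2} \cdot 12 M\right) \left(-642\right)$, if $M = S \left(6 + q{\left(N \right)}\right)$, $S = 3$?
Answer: $-1253184$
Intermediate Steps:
$M = 21$ ($M = 3 \left(6 - \frac{4}{-4}\right) = 3 \left(6 - -1\right) = 3 \left(6 + 1\right) = 3 \cdot 7 = 21$)
$\left(1196 + - \frac{6}{-2} \cdot 12 M\right) \left(-642\right) = \left(1196 + - \frac{6}{-2} \cdot 12 \cdot 21\right) \left(-642\right) = \left(1196 + \left(-6\right) \left(- \frac{1}{2}\right) 12 \cdot 21\right) \left(-642\right) = \left(1196 + 3 \cdot 12 \cdot 21\right) \left(-642\right) = \left(1196 + 36 \cdot 21\right) \left(-642\right) = \left(1196 + 756\right) \left(-642\right) = 1952 \left(-642\right) = -1253184$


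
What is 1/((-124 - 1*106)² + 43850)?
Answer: 1/96750 ≈ 1.0336e-5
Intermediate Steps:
1/((-124 - 1*106)² + 43850) = 1/((-124 - 106)² + 43850) = 1/((-230)² + 43850) = 1/(52900 + 43850) = 1/96750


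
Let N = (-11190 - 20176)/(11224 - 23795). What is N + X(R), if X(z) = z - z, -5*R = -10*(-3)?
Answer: 31366/12571 ≈ 2.4951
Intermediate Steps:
R = -6 (R = -(-2)*(-3) = -⅕*30 = -6)
X(z) = 0
N = 31366/12571 (N = -31366/(-12571) = -31366*(-1/12571) = 31366/12571 ≈ 2.4951)
N + X(R) = 31366/12571 + 0 = 31366/12571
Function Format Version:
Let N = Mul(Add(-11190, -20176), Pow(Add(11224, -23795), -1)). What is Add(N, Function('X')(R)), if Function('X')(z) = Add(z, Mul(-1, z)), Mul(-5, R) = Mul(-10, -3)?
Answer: Rational(31366, 12571) ≈ 2.4951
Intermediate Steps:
R = -6 (R = Mul(Rational(-1, 5), Mul(-10, -3)) = Mul(Rational(-1, 5), 30) = -6)
Function('X')(z) = 0
N = Rational(31366, 12571) (N = Mul(-31366, Pow(-12571, -1)) = Mul(-31366, Rational(-1, 12571)) = Rational(31366, 12571) ≈ 2.4951)
Add(N, Function('X')(R)) = Add(Rational(31366, 12571), 0) = Rational(31366, 12571)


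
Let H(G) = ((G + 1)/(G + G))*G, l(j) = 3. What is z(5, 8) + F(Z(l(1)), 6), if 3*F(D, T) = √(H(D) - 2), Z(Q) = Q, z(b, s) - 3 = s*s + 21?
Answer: 88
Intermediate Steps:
z(b, s) = 24 + s² (z(b, s) = 3 + (s*s + 21) = 3 + (s² + 21) = 3 + (21 + s²) = 24 + s²)
H(G) = ½ + G/2 (H(G) = ((1 + G)/((2*G)))*G = ((1 + G)*(1/(2*G)))*G = ((1 + G)/(2*G))*G = ½ + G/2)
F(D, T) = √(-3/2 + D/2)/3 (F(D, T) = √((½ + D/2) - 2)/3 = √(-3/2 + D/2)/3)
z(5, 8) + F(Z(l(1)), 6) = (24 + 8²) + √(-6 + 2*3)/6 = (24 + 64) + √(-6 + 6)/6 = 88 + √0/6 = 88 + (⅙)*0 = 88 + 0 = 88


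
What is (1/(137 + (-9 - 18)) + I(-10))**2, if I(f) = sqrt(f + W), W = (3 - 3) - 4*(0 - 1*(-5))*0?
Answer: -120999/12100 + I*sqrt(10)/55 ≈ -9.9999 + 0.057496*I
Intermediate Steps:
W = 0 (W = 0 - 4*(0 + 5)*0 = 0 - 4*5*0 = 0 - 20*0 = 0 + 0 = 0)
I(f) = sqrt(f) (I(f) = sqrt(f + 0) = sqrt(f))
(1/(137 + (-9 - 18)) + I(-10))**2 = (1/(137 + (-9 - 18)) + sqrt(-10))**2 = (1/(137 - 27) + I*sqrt(10))**2 = (1/110 + I*sqrt(10))**2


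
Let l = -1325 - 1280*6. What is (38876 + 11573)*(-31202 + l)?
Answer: -2028402943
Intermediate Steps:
l = -9005 (l = -1325 - 1*7680 = -1325 - 7680 = -9005)
(38876 + 11573)*(-31202 + l) = (38876 + 11573)*(-31202 - 9005) = 50449*(-40207) = -2028402943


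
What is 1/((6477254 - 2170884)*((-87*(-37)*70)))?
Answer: 1/970354352100 ≈ 1.0306e-12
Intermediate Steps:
1/((6477254 - 2170884)*((-87*(-37)*70))) = 1/(4306370*((3219*70))) = (1/4306370)/225330 = (1/4306370)*(1/225330) = 1/970354352100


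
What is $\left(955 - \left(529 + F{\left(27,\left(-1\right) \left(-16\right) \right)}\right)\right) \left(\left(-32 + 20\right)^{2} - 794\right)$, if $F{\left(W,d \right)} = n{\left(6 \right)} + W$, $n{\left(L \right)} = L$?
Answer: $-255450$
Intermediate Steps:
$F{\left(W,d \right)} = 6 + W$
$\left(955 - \left(529 + F{\left(27,\left(-1\right) \left(-16\right) \right)}\right)\right) \left(\left(-32 + 20\right)^{2} - 794\right) = \left(955 - 562\right) \left(\left(-32 + 20\right)^{2} - 794\right) = \left(955 - 562\right) \left(\left(-12\right)^{2} - 794\right) = \left(955 - 562\right) \left(144 - 794\right) = \left(955 - 562\right) \left(-650\right) = 393 \left(-650\right) = -255450$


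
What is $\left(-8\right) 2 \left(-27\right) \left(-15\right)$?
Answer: $-6480$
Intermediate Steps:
$\left(-8\right) 2 \left(-27\right) \left(-15\right) = \left(-16\right) \left(-27\right) \left(-15\right) = 432 \left(-15\right) = -6480$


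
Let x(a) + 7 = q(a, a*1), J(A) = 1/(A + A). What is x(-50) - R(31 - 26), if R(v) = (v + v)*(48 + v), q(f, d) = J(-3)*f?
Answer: -1586/3 ≈ -528.67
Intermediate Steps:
J(A) = 1/(2*A)
q(f, d) = -f/6 (q(f, d) = ((½)/(-3))*f = ((½)*(-⅓))*f = -f/6)
x(a) = -7 - a/6
R(v) = 2*v*(48 + v) (R(v) = (2*v)*(48 + v) = 2*v*(48 + v))
x(-50) - R(31 - 26) = (-7 - ⅙*(-50)) - 2*(31 - 26)*(48 + (31 - 26)) = (-7 + 25/3) - 2*5*(48 + 5) = 4/3 - 2*5*53 = 4/3 - 1*530 = 4/3 - 530 = -1586/3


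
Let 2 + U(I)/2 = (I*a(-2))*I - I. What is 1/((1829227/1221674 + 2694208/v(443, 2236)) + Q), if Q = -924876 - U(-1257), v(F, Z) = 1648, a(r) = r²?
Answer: -125832422/1707060463246423 ≈ -7.3713e-8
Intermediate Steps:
U(I) = -4 - 2*I + 8*I² (U(I) = -4 + 2*((I*(-2)²)*I - I) = -4 + 2*((I*4)*I - I) = -4 + 2*((4*I)*I - I) = -4 + 2*(4*I² - I) = -4 + 2*(-I + 4*I²) = -4 + (-2*I + 8*I²) = -4 - 2*I + 8*I²)
Q = -13567778 (Q = -924876 - (-4 - 2*(-1257) + 8*(-1257)²) = -924876 - (-4 + 2514 + 8*1580049) = -924876 - (-4 + 2514 + 12640392) = -924876 - 1*12642902 = -924876 - 12642902 = -13567778)
1/((1829227/1221674 + 2694208/v(443, 2236)) + Q) = 1/((1829227/1221674 + 2694208/1648) - 13567778) = 1/((1829227*(1/1221674) + 2694208*(1/1648)) - 13567778) = 1/((1829227/1221674 + 168388/103) - 13567778) = 1/(205903651893/125832422 - 13567778) = 1/(-1707060463246423/125832422) = -125832422/1707060463246423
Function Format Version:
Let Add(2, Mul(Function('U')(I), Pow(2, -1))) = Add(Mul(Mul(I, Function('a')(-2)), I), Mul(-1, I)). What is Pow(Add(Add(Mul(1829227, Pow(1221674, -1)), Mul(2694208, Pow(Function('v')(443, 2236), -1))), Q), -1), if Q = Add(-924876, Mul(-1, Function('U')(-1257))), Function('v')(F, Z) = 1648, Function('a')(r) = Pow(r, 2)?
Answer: Rational(-125832422, 1707060463246423) ≈ -7.3713e-8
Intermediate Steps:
Function('U')(I) = Add(-4, Mul(-2, I), Mul(8, Pow(I, 2))) (Function('U')(I) = Add(-4, Mul(2, Add(Mul(Mul(I, Pow(-2, 2)), I), Mul(-1, I)))) = Add(-4, Mul(2, Add(Mul(Mul(I, 4), I), Mul(-1, I)))) = Add(-4, Mul(2, Add(Mul(Mul(4, I), I), Mul(-1, I)))) = Add(-4, Mul(2, Add(Mul(4, Pow(I, 2)), Mul(-1, I)))) = Add(-4, Mul(2, Add(Mul(-1, I), Mul(4, Pow(I, 2))))) = Add(-4, Add(Mul(-2, I), Mul(8, Pow(I, 2)))) = Add(-4, Mul(-2, I), Mul(8, Pow(I, 2))))
Q = -13567778 (Q = Add(-924876, Mul(-1, Add(-4, Mul(-2, -1257), Mul(8, Pow(-1257, 2))))) = Add(-924876, Mul(-1, Add(-4, 2514, Mul(8, 1580049)))) = Add(-924876, Mul(-1, Add(-4, 2514, 12640392))) = Add(-924876, Mul(-1, 12642902)) = Add(-924876, -12642902) = -13567778)
Pow(Add(Add(Mul(1829227, Pow(1221674, -1)), Mul(2694208, Pow(Function('v')(443, 2236), -1))), Q), -1) = Pow(Add(Add(Mul(1829227, Pow(1221674, -1)), Mul(2694208, Pow(1648, -1))), -13567778), -1) = Pow(Add(Add(Mul(1829227, Rational(1, 1221674)), Mul(2694208, Rational(1, 1648))), -13567778), -1) = Pow(Add(Add(Rational(1829227, 1221674), Rational(168388, 103)), -13567778), -1) = Pow(Add(Rational(205903651893, 125832422), -13567778), -1) = Pow(Rational(-1707060463246423, 125832422), -1) = Rational(-125832422, 1707060463246423)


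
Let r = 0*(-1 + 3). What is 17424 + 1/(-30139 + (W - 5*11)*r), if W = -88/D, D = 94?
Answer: 525141935/30139 ≈ 17424.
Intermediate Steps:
r = 0 (r = 0*2 = 0)
W = -44/47 (W = -88/94 = -88*1/94 = -44/47 ≈ -0.93617)
17424 + 1/(-30139 + (W - 5*11)*r) = 17424 + 1/(-30139 + (-44/47 - 5*11)*0) = 17424 + 1/(-30139 + (-44/47 - 55)*0) = 17424 + 1/(-30139 - 2629/47*0) = 17424 + 1/(-30139 + 0) = 17424 + 1/(-30139) = 17424 - 1/30139 = 525141935/30139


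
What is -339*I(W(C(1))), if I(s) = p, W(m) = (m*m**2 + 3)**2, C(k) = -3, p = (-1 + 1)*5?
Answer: 0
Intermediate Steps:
p = 0 (p = 0*5 = 0)
W(m) = (3 + m**3)**2 (W(m) = (m**3 + 3)**2 = (3 + m**3)**2)
I(s) = 0
-339*I(W(C(1))) = -339*0 = 0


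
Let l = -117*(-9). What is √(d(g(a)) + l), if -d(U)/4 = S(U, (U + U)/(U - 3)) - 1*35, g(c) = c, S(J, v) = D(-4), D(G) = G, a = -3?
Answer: √1209 ≈ 34.771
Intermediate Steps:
S(J, v) = -4
l = 1053
d(U) = 156 (d(U) = -4*(-4 - 1*35) = -4*(-4 - 35) = -4*(-39) = 156)
√(d(g(a)) + l) = √(156 + 1053) = √1209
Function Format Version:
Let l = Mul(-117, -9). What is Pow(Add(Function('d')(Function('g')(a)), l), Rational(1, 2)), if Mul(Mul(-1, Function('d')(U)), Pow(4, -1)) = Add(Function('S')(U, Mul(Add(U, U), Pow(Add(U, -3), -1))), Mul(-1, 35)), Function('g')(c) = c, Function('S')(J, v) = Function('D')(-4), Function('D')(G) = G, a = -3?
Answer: Pow(1209, Rational(1, 2)) ≈ 34.771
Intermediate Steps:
Function('S')(J, v) = -4
l = 1053
Function('d')(U) = 156 (Function('d')(U) = Mul(-4, Add(-4, Mul(-1, 35))) = Mul(-4, Add(-4, -35)) = Mul(-4, -39) = 156)
Pow(Add(Function('d')(Function('g')(a)), l), Rational(1, 2)) = Pow(Add(156, 1053), Rational(1, 2)) = Pow(1209, Rational(1, 2))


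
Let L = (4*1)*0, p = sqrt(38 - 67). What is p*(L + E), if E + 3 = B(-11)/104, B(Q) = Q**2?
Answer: -191*I*sqrt(29)/104 ≈ -9.8901*I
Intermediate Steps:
p = I*sqrt(29) (p = sqrt(-29) = I*sqrt(29) ≈ 5.3852*I)
E = -191/104 (E = -3 + (-11)**2/104 = -3 + 121*(1/104) = -3 + 121/104 = -191/104 ≈ -1.8365)
L = 0 (L = 4*0 = 0)
p*(L + E) = (I*sqrt(29))*(0 - 191/104) = (I*sqrt(29))*(-191/104) = -191*I*sqrt(29)/104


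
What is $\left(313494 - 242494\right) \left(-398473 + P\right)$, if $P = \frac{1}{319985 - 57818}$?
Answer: $- \frac{7417119440290000}{262167} \approx -2.8292 \cdot 10^{10}$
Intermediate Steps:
$P = \frac{1}{262167} \approx 3.8144 \cdot 10^{-6}$
$\left(313494 - 242494\right) \left(-398473 + P\right) = \left(313494 - 242494\right) \left(-398473 + \frac{1}{262167}\right) = 71000 \left(- \frac{104466470990}{262167}\right) = - \frac{7417119440290000}{262167}$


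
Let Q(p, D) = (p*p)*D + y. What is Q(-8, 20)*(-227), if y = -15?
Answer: -287155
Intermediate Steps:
Q(p, D) = -15 + D*p² (Q(p, D) = (p*p)*D - 15 = p²*D - 15 = D*p² - 15 = -15 + D*p²)
Q(-8, 20)*(-227) = (-15 + 20*(-8)²)*(-227) = (-15 + 20*64)*(-227) = (-15 + 1280)*(-227) = 1265*(-227) = -287155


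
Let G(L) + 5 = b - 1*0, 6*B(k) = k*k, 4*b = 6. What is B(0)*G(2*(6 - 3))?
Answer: 0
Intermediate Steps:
b = 3/2 (b = (¼)*6 = 3/2 ≈ 1.5000)
B(k) = k²/6 (B(k) = (k*k)/6 = k²/6)
G(L) = -7/2 (G(L) = -5 + (3/2 - 1*0) = -5 + (3/2 + 0) = -5 + 3/2 = -7/2)
B(0)*G(2*(6 - 3)) = ((⅙)*0²)*(-7/2) = ((⅙)*0)*(-7/2) = 0*(-7/2) = 0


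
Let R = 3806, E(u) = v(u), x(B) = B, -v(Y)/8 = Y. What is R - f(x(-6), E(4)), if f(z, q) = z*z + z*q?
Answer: 3578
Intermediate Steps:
v(Y) = -8*Y
E(u) = -8*u
f(z, q) = z² + q*z
R - f(x(-6), E(4)) = 3806 - (-6)*(-8*4 - 6) = 3806 - (-6)*(-32 - 6) = 3806 - (-6)*(-38) = 3806 - 1*228 = 3806 - 228 = 3578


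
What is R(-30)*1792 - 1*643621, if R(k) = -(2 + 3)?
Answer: -652581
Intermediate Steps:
R(k) = -5 (R(k) = -1*5 = -5)
R(-30)*1792 - 1*643621 = -5*1792 - 1*643621 = -8960 - 643621 = -652581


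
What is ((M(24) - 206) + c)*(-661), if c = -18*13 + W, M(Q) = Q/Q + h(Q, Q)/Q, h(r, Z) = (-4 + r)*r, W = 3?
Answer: 274976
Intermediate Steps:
h(r, Z) = r*(-4 + r)
M(Q) = -3 + Q (M(Q) = Q/Q + (Q*(-4 + Q))/Q = 1 + (-4 + Q) = -3 + Q)
c = -231 (c = -18*13 + 3 = -234 + 3 = -231)
((M(24) - 206) + c)*(-661) = (((-3 + 24) - 206) - 231)*(-661) = ((21 - 206) - 231)*(-661) = (-185 - 231)*(-661) = -416*(-661) = 274976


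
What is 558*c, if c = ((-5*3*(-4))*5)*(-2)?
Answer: -334800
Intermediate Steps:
c = -600 (c = (-15*(-4)*5)*(-2) = (60*5)*(-2) = 300*(-2) = -600)
558*c = 558*(-600) = -334800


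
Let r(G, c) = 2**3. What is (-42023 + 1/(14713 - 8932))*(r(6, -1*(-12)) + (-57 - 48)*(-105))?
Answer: -2680301435746/5781 ≈ -4.6364e+8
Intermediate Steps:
r(G, c) = 8
(-42023 + 1/(14713 - 8932))*(r(6, -1*(-12)) + (-57 - 48)*(-105)) = (-42023 + 1/(14713 - 8932))*(8 + (-57 - 48)*(-105)) = (-42023 + 1/5781)*(8 - 105*(-105)) = (-42023 + 1/5781)*(8 + 11025) = -242934962/5781*11033 = -2680301435746/5781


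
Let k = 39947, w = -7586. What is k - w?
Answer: 47533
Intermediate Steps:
k - w = 39947 - 1*(-7586) = 39947 + 7586 = 47533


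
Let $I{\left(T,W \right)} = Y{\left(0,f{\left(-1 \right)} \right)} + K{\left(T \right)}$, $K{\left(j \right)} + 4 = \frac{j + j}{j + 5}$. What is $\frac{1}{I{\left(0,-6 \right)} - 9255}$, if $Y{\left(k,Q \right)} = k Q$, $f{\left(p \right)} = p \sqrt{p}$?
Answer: $- \frac{1}{9259} \approx -0.000108$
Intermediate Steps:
$K{\left(j \right)} = -4 + \frac{2 j}{5 + j}$ ($K{\left(j \right)} = -4 + \frac{j + j}{j + 5} = -4 + \frac{2 j}{5 + j}$)
$f{\left(p \right)} = p^{\frac{3}{2}}$
$Y{\left(k,Q \right)} = Q k$
$I{\left(T,W \right)} = \frac{2 \left(-10 - T\right)}{5 + T}$ ($I{\left(T,W \right)} = \left(-1\right)^{\frac{3}{2}} \cdot 0 + \frac{2 \left(-10 - T\right)}{5 + T} = - i 0 + \frac{2 \left(-10 - T\right)}{5 + T} = 0 + \frac{2 \left(-10 - T\right)}{5 + T} = \frac{2 \left(-10 - T\right)}{5 + T}$)
$\frac{1}{I{\left(0,-6 \right)} - 9255} = \frac{1}{\frac{2 \left(-10 - 0\right)}{5 + 0} - 9255} = \frac{1}{\frac{2 \left(-10 + 0\right)}{5} - 9255} = \frac{1}{2 \cdot \frac{1}{5} \left(-10\right) - 9255} = \frac{1}{-4 - 9255} = \frac{1}{-9259} = - \frac{1}{9259}$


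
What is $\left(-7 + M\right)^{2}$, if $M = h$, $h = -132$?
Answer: $19321$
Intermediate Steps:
$M = -132$
$\left(-7 + M\right)^{2} = \left(-7 - 132\right)^{2} = \left(-139\right)^{2} = 19321$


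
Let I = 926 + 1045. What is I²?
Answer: 3884841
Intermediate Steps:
I = 1971
I² = 1971² = 3884841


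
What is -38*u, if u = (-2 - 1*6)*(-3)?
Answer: -912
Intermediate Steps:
u = 24 (u = (-2 - 6)*(-3) = -8*(-3) = 24)
-38*u = -38*24 = -912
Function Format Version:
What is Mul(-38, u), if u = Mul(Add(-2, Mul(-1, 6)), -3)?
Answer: -912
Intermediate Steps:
u = 24 (u = Mul(Add(-2, -6), -3) = Mul(-8, -3) = 24)
Mul(-38, u) = Mul(-38, 24) = -912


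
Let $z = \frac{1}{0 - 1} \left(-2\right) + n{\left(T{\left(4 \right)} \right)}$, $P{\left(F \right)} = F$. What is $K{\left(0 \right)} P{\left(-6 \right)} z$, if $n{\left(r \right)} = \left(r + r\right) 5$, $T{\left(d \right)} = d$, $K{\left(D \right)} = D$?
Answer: $0$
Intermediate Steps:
$n{\left(r \right)} = 10 r$ ($n{\left(r \right)} = 2 r 5 = 10 r$)
$z = 42$ ($z = \frac{1}{0 - 1} \left(-2\right) + 10 \cdot 4 = \frac{1}{-1} \left(-2\right) + 40 = \left(-1\right) \left(-2\right) + 40 = 2 + 40 = 42$)
$K{\left(0 \right)} P{\left(-6 \right)} z = 0 \left(-6\right) 42 = 0 \cdot 42 = 0$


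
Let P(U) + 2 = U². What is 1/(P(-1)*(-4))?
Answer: ¼ ≈ 0.25000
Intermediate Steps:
P(U) = -2 + U²
1/(P(-1)*(-4)) = 1/((-2 + (-1)²)*(-4)) = 1/((-2 + 1)*(-4)) = 1/(-1*(-4)) = 1/4 = ¼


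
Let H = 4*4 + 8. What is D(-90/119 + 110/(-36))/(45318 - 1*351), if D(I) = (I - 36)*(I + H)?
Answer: -3687633311/206315970588 ≈ -0.017874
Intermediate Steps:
H = 24 (H = 16 + 8 = 24)
D(I) = (-36 + I)*(24 + I) (D(I) = (I - 36)*(I + 24) = (-36 + I)*(24 + I))
D(-90/119 + 110/(-36))/(45318 - 1*351) = (-864 + (-90/119 + 110/(-36))**2 - 12*(-90/119 + 110/(-36)))/(45318 - 1*351) = (-864 + (-90*1/119 + 110*(-1/36))**2 - 12*(-90*1/119 + 110*(-1/36)))/(45318 - 351) = (-864 + (-90/119 - 55/18)**2 - 12*(-90/119 - 55/18))/44967 = (-864 + (-8165/2142)**2 - 12*(-8165/2142))*(1/44967) = (-864 + 66667225/4588164 + 16330/357)*(1/44967) = -3687633311/4588164*1/44967 = -3687633311/206315970588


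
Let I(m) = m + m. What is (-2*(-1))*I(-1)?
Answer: -4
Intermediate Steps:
I(m) = 2*m
(-2*(-1))*I(-1) = (-2*(-1))*(2*(-1)) = 2*(-2) = -4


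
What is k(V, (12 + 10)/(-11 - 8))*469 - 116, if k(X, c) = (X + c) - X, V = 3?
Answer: -12522/19 ≈ -659.05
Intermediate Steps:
k(X, c) = c
k(V, (12 + 10)/(-11 - 8))*469 - 116 = ((12 + 10)/(-11 - 8))*469 - 116 = (22/(-19))*469 - 116 = (22*(-1/19))*469 - 116 = -22/19*469 - 116 = -10318/19 - 116 = -12522/19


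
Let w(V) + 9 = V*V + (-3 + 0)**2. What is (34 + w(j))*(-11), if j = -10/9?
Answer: -31394/81 ≈ -387.58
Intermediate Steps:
j = -10/9 (j = -10*1/9 = -10/9 ≈ -1.1111)
w(V) = V**2 (w(V) = -9 + (V*V + (-3 + 0)**2) = -9 + (V**2 + (-3)**2) = -9 + (V**2 + 9) = -9 + (9 + V**2) = V**2)
(34 + w(j))*(-11) = (34 + (-10/9)**2)*(-11) = (34 + 100/81)*(-11) = (2854/81)*(-11) = -31394/81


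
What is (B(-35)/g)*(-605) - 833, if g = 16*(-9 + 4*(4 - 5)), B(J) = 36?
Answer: -37871/52 ≈ -728.29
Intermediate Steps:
g = -208 (g = 16*(-9 + 4*(-1)) = 16*(-9 - 4) = 16*(-13) = -208)
(B(-35)/g)*(-605) - 833 = (36/(-208))*(-605) - 833 = (36*(-1/208))*(-605) - 833 = -9/52*(-605) - 833 = 5445/52 - 833 = -37871/52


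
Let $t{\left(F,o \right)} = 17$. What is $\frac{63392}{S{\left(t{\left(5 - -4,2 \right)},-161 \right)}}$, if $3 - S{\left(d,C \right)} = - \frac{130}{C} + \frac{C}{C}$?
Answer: $\frac{318941}{6} \approx 53157.0$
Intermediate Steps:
$S{\left(d,C \right)} = 2 + \frac{130}{C}$ ($S{\left(d,C \right)} = 3 - \left(- \frac{130}{C} + \frac{C}{C}\right) = 3 - \left(- \frac{130}{C} + 1\right) = 3 - \left(1 - \frac{130}{C}\right) = 2 + \frac{130}{C}$)
$\frac{63392}{S{\left(t{\left(5 - -4,2 \right)},-161 \right)}} = \frac{63392}{2 + \frac{130}{-161}} = \frac{63392}{2 + 130 \left(- \frac{1}{161}\right)} = \frac{63392}{2 - \frac{130}{161}} = \frac{63392}{\frac{192}{161}} = 63392 \cdot \frac{161}{192} = \frac{318941}{6}$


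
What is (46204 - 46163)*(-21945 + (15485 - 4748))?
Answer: -459528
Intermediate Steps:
(46204 - 46163)*(-21945 + (15485 - 4748)) = 41*(-21945 + 10737) = 41*(-11208) = -459528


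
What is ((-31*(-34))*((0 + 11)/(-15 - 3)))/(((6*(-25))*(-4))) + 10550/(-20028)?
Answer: -14422693/9012600 ≈ -1.6003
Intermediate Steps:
((-31*(-34))*((0 + 11)/(-15 - 3)))/(((6*(-25))*(-4))) + 10550/(-20028) = (1054*(11/(-18)))/((-150*(-4))) + 10550*(-1/20028) = (1054*(11*(-1/18)))/600 - 5275/10014 = (1054*(-11/18))*(1/600) - 5275/10014 = -5797/9*1/600 - 5275/10014 = -5797/5400 - 5275/10014 = -14422693/9012600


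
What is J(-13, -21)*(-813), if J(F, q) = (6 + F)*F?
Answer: -73983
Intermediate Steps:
J(F, q) = F*(6 + F)
J(-13, -21)*(-813) = -13*(6 - 13)*(-813) = -13*(-7)*(-813) = 91*(-813) = -73983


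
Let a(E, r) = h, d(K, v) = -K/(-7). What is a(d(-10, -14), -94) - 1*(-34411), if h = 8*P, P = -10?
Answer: 34331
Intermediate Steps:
d(K, v) = K/7 (d(K, v) = -K*(-1)/7 = -(-1)*K/7 = K/7)
h = -80 (h = 8*(-10) = -80)
a(E, r) = -80
a(d(-10, -14), -94) - 1*(-34411) = -80 - 1*(-34411) = -80 + 34411 = 34331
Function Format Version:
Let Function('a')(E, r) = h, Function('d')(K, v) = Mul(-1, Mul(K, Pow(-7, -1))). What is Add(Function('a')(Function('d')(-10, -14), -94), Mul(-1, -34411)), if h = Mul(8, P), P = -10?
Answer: 34331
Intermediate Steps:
Function('d')(K, v) = Mul(Rational(1, 7), K) (Function('d')(K, v) = Mul(-1, Mul(K, Rational(-1, 7))) = Mul(-1, Mul(Rational(-1, 7), K)) = Mul(Rational(1, 7), K))
h = -80 (h = Mul(8, -10) = -80)
Function('a')(E, r) = -80
Add(Function('a')(Function('d')(-10, -14), -94), Mul(-1, -34411)) = Add(-80, Mul(-1, -34411)) = Add(-80, 34411) = 34331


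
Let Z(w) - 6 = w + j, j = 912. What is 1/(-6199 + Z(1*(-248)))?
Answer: -1/5529 ≈ -0.00018086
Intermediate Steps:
Z(w) = 918 + w (Z(w) = 6 + (w + 912) = 6 + (912 + w) = 918 + w)
1/(-6199 + Z(1*(-248))) = 1/(-6199 + (918 + 1*(-248))) = 1/(-6199 + (918 - 248)) = 1/(-6199 + 670) = 1/(-5529) = -1/5529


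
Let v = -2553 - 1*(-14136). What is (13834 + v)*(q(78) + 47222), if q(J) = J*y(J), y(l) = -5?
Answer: 1190328944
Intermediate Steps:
v = 11583 (v = -2553 + 14136 = 11583)
q(J) = -5*J (q(J) = J*(-5) = -5*J)
(13834 + v)*(q(78) + 47222) = (13834 + 11583)*(-5*78 + 47222) = 25417*(-390 + 47222) = 25417*46832 = 1190328944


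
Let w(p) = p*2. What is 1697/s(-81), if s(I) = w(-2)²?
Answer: 1697/16 ≈ 106.06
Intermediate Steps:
w(p) = 2*p
s(I) = 16 (s(I) = (2*(-2))² = (-4)² = 16)
1697/s(-81) = 1697/16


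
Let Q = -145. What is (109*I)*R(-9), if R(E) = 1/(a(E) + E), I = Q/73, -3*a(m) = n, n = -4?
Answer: 47415/1679 ≈ 28.240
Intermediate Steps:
a(m) = 4/3 (a(m) = -⅓*(-4) = 4/3)
I = -145/73 ≈ -1.9863
R(E) = 1/(4/3 + E)
(109*I)*R(-9) = (109*(-145/73))*(3/(4 + 3*(-9))) = -47415/(73*(4 - 27)) = -47415/(73*(-23)) = -47415*(-1)/(73*23) = -15805/73*(-3/23) = 47415/1679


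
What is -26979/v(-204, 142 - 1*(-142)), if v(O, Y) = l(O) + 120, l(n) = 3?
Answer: -8993/41 ≈ -219.34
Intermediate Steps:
v(O, Y) = 123 (v(O, Y) = 3 + 120 = 123)
-26979/v(-204, 142 - 1*(-142)) = -26979/123 = -26979*1/123 = -8993/41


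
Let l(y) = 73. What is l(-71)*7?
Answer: 511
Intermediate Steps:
l(-71)*7 = 73*7 = 511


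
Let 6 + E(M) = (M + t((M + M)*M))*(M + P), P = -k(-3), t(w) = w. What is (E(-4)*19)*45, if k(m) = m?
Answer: -29070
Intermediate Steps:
P = 3 (P = -1*(-3) = 3)
E(M) = -6 + (3 + M)*(M + 2*M²) (E(M) = -6 + (M + (M + M)*M)*(M + 3) = -6 + (M + (2*M)*M)*(3 + M) = -6 + (M + 2*M²)*(3 + M) = -6 + (3 + M)*(M + 2*M²))
(E(-4)*19)*45 = ((-6 + 2*(-4)³ + 3*(-4) + 7*(-4)²)*19)*45 = ((-6 + 2*(-64) - 12 + 7*16)*19)*45 = ((-6 - 128 - 12 + 112)*19)*45 = -34*19*45 = -646*45 = -29070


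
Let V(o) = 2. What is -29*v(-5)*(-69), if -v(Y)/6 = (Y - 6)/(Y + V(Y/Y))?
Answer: -44022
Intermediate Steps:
v(Y) = -6*(-6 + Y)/(2 + Y) (v(Y) = -6*(Y - 6)/(Y + 2) = -6*(-6 + Y)/(2 + Y))
-29*v(-5)*(-69) = -174*(6 - 1*(-5))/(2 - 5)*(-69) = -174*(6 + 5)/(-3)*(-69) = -174*(-1)*11/3*(-69) = -29*(-22)*(-69) = 638*(-69) = -44022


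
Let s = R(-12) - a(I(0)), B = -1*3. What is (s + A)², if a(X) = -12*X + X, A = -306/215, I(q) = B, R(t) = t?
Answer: 99620361/46225 ≈ 2155.1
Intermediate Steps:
B = -3
I(q) = -3
A = -306/215 (A = -306*1/215 = -306/215 ≈ -1.4233)
a(X) = -11*X
s = -45 (s = -12 - (-11)*(-3) = -12 - 1*33 = -12 - 33 = -45)
(s + A)² = (-45 - 306/215)² = (-9981/215)² = 99620361/46225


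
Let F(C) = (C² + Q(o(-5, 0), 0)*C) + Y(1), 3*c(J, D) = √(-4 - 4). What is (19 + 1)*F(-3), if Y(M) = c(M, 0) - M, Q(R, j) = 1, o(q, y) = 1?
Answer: 100 + 40*I*√2/3 ≈ 100.0 + 18.856*I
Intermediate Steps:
c(J, D) = 2*I*√2/3 (c(J, D) = √(-4 - 4)/3 = √(-8)/3 = (2*I*√2)/3 = 2*I*√2/3)
Y(M) = -M + 2*I*√2/3 (Y(M) = 2*I*√2/3 - M = -M + 2*I*√2/3)
F(C) = -1 + C + C² + 2*I*√2/3 (F(C) = (C² + 1*C) + (-1*1 + 2*I*√2/3) = (C² + C) + (-1 + 2*I*√2/3) = (C + C²) + (-1 + 2*I*√2/3) = -1 + C + C² + 2*I*√2/3)
(19 + 1)*F(-3) = (19 + 1)*(-1 - 3 + (-3)² + 2*I*√2/3) = 20*(-1 - 3 + 9 + 2*I*√2/3) = 20*(5 + 2*I*√2/3) = 100 + 40*I*√2/3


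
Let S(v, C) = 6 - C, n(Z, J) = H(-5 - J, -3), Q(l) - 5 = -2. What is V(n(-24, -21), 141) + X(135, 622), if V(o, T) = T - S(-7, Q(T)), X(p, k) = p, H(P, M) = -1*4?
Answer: 273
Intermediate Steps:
H(P, M) = -4
Q(l) = 3 (Q(l) = 5 - 2 = 3)
n(Z, J) = -4
V(o, T) = -3 + T (V(o, T) = T - (6 - 1*3) = T - (6 - 3) = T - 1*3 = T - 3 = -3 + T)
V(n(-24, -21), 141) + X(135, 622) = (-3 + 141) + 135 = 138 + 135 = 273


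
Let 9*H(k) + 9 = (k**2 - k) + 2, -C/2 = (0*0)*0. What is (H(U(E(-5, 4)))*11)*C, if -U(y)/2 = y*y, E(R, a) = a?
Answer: 0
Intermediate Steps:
C = 0 (C = -2*0*0*0 = -0*0 = -2*0 = 0)
U(y) = -2*y**2 (U(y) = -2*y*y = -2*y**2)
H(k) = -7/9 - k/9 + k**2/9 (H(k) = -1 + ((k**2 - k) + 2)/9 = -1 + (2 + k**2 - k)/9 = -1 + (2/9 - k/9 + k**2/9) = -7/9 - k/9 + k**2/9)
(H(U(E(-5, 4)))*11)*C = ((-7/9 - (-2)*4**2/9 + (-2*4**2)**2/9)*11)*0 = ((-7/9 - (-2)*16/9 + (-2*16)**2/9)*11)*0 = ((-7/9 - 1/9*(-32) + (1/9)*(-32)**2)*11)*0 = ((-7/9 + 32/9 + (1/9)*1024)*11)*0 = ((-7/9 + 32/9 + 1024/9)*11)*0 = ((1049/9)*11)*0 = (11539/9)*0 = 0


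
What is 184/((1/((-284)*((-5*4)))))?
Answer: 1045120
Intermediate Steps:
184/((1/((-284)*((-5*4))))) = 184/((-1/284/(-20))) = 184/((-1/284*(-1/20))) = 184/(1/5680) = 184*5680 = 1045120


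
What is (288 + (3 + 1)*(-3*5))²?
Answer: 51984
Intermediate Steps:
(288 + (3 + 1)*(-3*5))² = (288 + 4*(-15))² = (288 - 60)² = 228² = 51984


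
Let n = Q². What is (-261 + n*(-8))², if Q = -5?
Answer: 212521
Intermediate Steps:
n = 25 (n = (-5)² = 25)
(-261 + n*(-8))² = (-261 + 25*(-8))² = (-261 - 200)² = (-461)² = 212521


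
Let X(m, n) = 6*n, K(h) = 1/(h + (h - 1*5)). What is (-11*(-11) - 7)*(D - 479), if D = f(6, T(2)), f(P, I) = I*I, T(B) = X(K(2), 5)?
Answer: 47994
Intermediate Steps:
K(h) = 1/(-5 + 2*h) (K(h) = 1/(h + (h - 5)) = 1/(h + (-5 + h)) = 1/(-5 + 2*h))
T(B) = 30 (T(B) = 6*5 = 30)
f(P, I) = I²
D = 900 (D = 30² = 900)
(-11*(-11) - 7)*(D - 479) = (-11*(-11) - 7)*(900 - 479) = (121 - 7)*421 = 114*421 = 47994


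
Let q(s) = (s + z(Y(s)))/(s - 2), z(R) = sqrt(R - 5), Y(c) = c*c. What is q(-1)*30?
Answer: 10 - 20*I ≈ 10.0 - 20.0*I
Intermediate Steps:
Y(c) = c**2
z(R) = sqrt(-5 + R)
q(s) = (s + sqrt(-5 + s**2))/(-2 + s) (q(s) = (s + sqrt(-5 + s**2))/(s - 2) = (s + sqrt(-5 + s**2))/(-2 + s))
q(-1)*30 = ((-1 + sqrt(-5 + (-1)**2))/(-2 - 1))*30 = ((-1 + sqrt(-5 + 1))/(-3))*30 = -(-1 + sqrt(-4))/3*30 = -(-1 + 2*I)/3*30 = (1/3 - 2*I/3)*30 = 10 - 20*I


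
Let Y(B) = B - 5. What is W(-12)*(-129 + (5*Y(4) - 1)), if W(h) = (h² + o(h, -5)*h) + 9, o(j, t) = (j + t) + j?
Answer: -67635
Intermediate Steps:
Y(B) = -5 + B
o(j, t) = t + 2*j
W(h) = 9 + h² + h*(-5 + 2*h) (W(h) = (h² + (-5 + 2*h)*h) + 9 = (h² + h*(-5 + 2*h)) + 9 = 9 + h² + h*(-5 + 2*h))
W(-12)*(-129 + (5*Y(4) - 1)) = (9 - 5*(-12) + 3*(-12)²)*(-129 + (5*(-5 + 4) - 1)) = (9 + 60 + 3*144)*(-129 + (5*(-1) - 1)) = (9 + 60 + 432)*(-129 + (-5 - 1)) = 501*(-129 - 6) = 501*(-135) = -67635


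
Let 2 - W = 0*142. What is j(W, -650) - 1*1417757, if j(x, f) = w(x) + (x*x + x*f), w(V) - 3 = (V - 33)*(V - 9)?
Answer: -1418833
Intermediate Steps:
W = 2 (W = 2 - 0*142 = 2 - 1*0 = 2 + 0 = 2)
w(V) = 3 + (-33 + V)*(-9 + V) (w(V) = 3 + (V - 33)*(V - 9) = 3 + (-33 + V)*(-9 + V))
j(x, f) = 300 - 42*x + 2*x² + f*x (j(x, f) = (300 + x² - 42*x) + (x*x + x*f) = (300 + x² - 42*x) + (x² + f*x) = 300 - 42*x + 2*x² + f*x)
j(W, -650) - 1*1417757 = (300 - 42*2 + 2*2² - 650*2) - 1*1417757 = (300 - 84 + 2*4 - 1300) - 1417757 = (300 - 84 + 8 - 1300) - 1417757 = -1076 - 1417757 = -1418833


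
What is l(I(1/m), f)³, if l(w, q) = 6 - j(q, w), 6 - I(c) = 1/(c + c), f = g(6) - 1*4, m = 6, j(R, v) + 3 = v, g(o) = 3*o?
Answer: 216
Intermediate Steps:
j(R, v) = -3 + v
f = 14 (f = 3*6 - 1*4 = 18 - 4 = 14)
I(c) = 6 - 1/(2*c) (I(c) = 6 - 1/(c + c) = 6 - 1/(2*c))
l(w, q) = 9 - w (l(w, q) = 6 - (-3 + w) = 6 + (3 - w) = 9 - w)
l(I(1/m), f)³ = (9 - (6 - 1/(2*(1/6))))³ = (9 - (6 - 1/(2*⅙)))³ = (9 - (6 - ½*6))³ = (9 - (6 - 3))³ = (9 - 1*3)³ = (9 - 3)³ = 6³ = 216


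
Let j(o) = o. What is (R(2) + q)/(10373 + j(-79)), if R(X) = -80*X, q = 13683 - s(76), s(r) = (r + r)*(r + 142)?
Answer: -19613/10294 ≈ -1.9053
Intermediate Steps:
s(r) = 2*r*(142 + r) (s(r) = (2*r)*(142 + r) = 2*r*(142 + r))
q = -19453 (q = 13683 - 2*76*(142 + 76) = 13683 - 2*76*218 = 13683 - 1*33136 = 13683 - 33136 = -19453)
(R(2) + q)/(10373 + j(-79)) = (-80*2 - 19453)/(10373 - 79) = (-160 - 19453)/10294 = -19613*1/10294 = -19613/10294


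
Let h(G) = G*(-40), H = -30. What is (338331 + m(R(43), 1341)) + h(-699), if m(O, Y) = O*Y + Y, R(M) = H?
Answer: 327402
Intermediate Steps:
h(G) = -40*G
R(M) = -30
m(O, Y) = Y + O*Y
(338331 + m(R(43), 1341)) + h(-699) = (338331 + 1341*(1 - 30)) - 40*(-699) = (338331 + 1341*(-29)) + 27960 = (338331 - 38889) + 27960 = 299442 + 27960 = 327402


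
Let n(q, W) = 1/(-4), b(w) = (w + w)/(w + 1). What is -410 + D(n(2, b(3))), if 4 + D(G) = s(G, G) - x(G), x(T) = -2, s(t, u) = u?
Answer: -1649/4 ≈ -412.25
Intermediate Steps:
b(w) = 2*w/(1 + w) (b(w) = (2*w)/(1 + w) = 2*w/(1 + w))
n(q, W) = -¼
D(G) = -2 + G (D(G) = -4 + (G - 1*(-2)) = -4 + (G + 2) = -4 + (2 + G) = -2 + G)
-410 + D(n(2, b(3))) = -410 + (-2 - ¼) = -410 - 9/4 = -1649/4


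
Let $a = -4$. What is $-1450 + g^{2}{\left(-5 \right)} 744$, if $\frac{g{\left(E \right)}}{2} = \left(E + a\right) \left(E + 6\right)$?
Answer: $239606$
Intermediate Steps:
$g{\left(E \right)} = 2 \left(-4 + E\right) \left(6 + E\right)$ ($g{\left(E \right)} = 2 \left(E - 4\right) \left(E + 6\right) = 2 \left(-4 + E\right) \left(6 + E\right)$)
$-1450 + g^{2}{\left(-5 \right)} 744 = -1450 + \left(-48 + 2 \left(-5\right)^{2} + 4 \left(-5\right)\right)^{2} \cdot 744 = -1450 + \left(-48 + 2 \cdot 25 - 20\right)^{2} \cdot 744 = -1450 + \left(-48 + 50 - 20\right)^{2} \cdot 744 = -1450 + \left(-18\right)^{2} \cdot 744 = -1450 + 324 \cdot 744 = -1450 + 241056 = 239606$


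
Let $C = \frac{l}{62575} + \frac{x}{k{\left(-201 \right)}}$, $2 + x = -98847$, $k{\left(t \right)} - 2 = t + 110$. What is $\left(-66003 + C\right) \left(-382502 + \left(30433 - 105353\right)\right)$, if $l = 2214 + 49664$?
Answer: $\frac{165308726536351776}{5569175} \approx 2.9683 \cdot 10^{10}$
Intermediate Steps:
$k{\left(t \right)} = 112 + t$ ($k{\left(t \right)} = 2 + \left(t + 110\right) = 2 + \left(110 + t\right) = 112 + t$)
$l = 51878$
$x = -98849$ ($x = -2 - 98847 = -98849$)
$C = \frac{6190093317}{5569175}$ ($C = \frac{51878}{62575} - \frac{98849}{112 - 201} = 51878 \cdot \frac{1}{62575} - \frac{98849}{-89} = \frac{51878}{62575} - - \frac{98849}{89} = \frac{51878}{62575} + \frac{98849}{89} = \frac{6190093317}{5569175} \approx 1111.5$)
$\left(-66003 + C\right) \left(-382502 + \left(30433 - 105353\right)\right) = \left(-66003 + \frac{6190093317}{5569175}\right) \left(-382502 + \left(30433 - 105353\right)\right) = - \frac{361392164208 \left(-382502 - 74920\right)}{5569175} = \left(- \frac{361392164208}{5569175}\right) \left(-457422\right) = \frac{165308726536351776}{5569175}$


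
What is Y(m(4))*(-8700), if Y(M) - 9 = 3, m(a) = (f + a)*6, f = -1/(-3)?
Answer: -104400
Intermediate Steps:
f = ⅓ (f = -1*(-⅓) = ⅓ ≈ 0.33333)
m(a) = 2 + 6*a (m(a) = (⅓ + a)*6 = 2 + 6*a)
Y(M) = 12 (Y(M) = 9 + 3 = 12)
Y(m(4))*(-8700) = 12*(-8700) = -104400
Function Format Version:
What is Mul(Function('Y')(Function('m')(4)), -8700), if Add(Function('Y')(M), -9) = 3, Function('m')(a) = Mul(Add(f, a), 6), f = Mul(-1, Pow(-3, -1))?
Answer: -104400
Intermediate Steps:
f = Rational(1, 3) (f = Mul(-1, Rational(-1, 3)) = Rational(1, 3) ≈ 0.33333)
Function('m')(a) = Add(2, Mul(6, a)) (Function('m')(a) = Mul(Add(Rational(1, 3), a), 6) = Add(2, Mul(6, a)))
Function('Y')(M) = 12 (Function('Y')(M) = Add(9, 3) = 12)
Mul(Function('Y')(Function('m')(4)), -8700) = Mul(12, -8700) = -104400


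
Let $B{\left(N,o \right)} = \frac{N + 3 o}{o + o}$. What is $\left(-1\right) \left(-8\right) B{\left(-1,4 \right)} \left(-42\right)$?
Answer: $-462$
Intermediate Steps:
$B{\left(N,o \right)} = \frac{N + 3 o}{2 o}$
$\left(-1\right) \left(-8\right) B{\left(-1,4 \right)} \left(-42\right) = \left(-1\right) \left(-8\right) \frac{-1 + 3 \cdot 4}{2 \cdot 4} \left(-42\right) = 8 \cdot \frac{1}{2} \cdot \frac{1}{4} \left(-1 + 12\right) \left(-42\right) = 8 \cdot \frac{1}{2} \cdot \frac{1}{4} \cdot 11 \left(-42\right) = 8 \cdot \frac{11}{8} \left(-42\right) = 11 \left(-42\right) = -462$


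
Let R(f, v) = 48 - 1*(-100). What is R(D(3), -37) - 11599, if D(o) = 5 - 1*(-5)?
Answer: -11451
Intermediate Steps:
D(o) = 10 (D(o) = 5 + 5 = 10)
R(f, v) = 148 (R(f, v) = 48 + 100 = 148)
R(D(3), -37) - 11599 = 148 - 11599 = -11451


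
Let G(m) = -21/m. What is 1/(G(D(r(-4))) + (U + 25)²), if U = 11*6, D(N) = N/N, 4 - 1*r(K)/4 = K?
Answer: 1/8260 ≈ 0.00012107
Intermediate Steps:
r(K) = 16 - 4*K
D(N) = 1
U = 66
1/(G(D(r(-4))) + (U + 25)²) = 1/(-21/1 + (66 + 25)²) = 1/(-21*1 + 91²) = 1/(-21 + 8281) = 1/8260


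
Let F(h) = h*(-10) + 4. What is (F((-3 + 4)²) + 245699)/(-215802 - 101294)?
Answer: -245693/317096 ≈ -0.77482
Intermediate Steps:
F(h) = 4 - 10*h (F(h) = -10*h + 4 = 4 - 10*h)
(F((-3 + 4)²) + 245699)/(-215802 - 101294) = ((4 - 10*(-3 + 4)²) + 245699)/(-215802 - 101294) = ((4 - 10*1²) + 245699)/(-317096) = ((4 - 10*1) + 245699)*(-1/317096) = ((4 - 10) + 245699)*(-1/317096) = (-6 + 245699)*(-1/317096) = 245693*(-1/317096) = -245693/317096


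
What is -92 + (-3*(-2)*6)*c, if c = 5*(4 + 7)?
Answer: 1888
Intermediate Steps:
c = 55 (c = 5*11 = 55)
-92 + (-3*(-2)*6)*c = -92 + (-3*(-2)*6)*55 = -92 + (6*6)*55 = -92 + 36*55 = -92 + 1980 = 1888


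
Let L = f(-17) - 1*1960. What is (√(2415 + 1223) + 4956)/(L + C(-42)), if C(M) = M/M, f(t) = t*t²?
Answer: -1239/1718 - √3638/6872 ≈ -0.72996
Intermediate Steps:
f(t) = t³
C(M) = 1
L = -6873 (L = (-17)³ - 1*1960 = -4913 - 1960 = -6873)
(√(2415 + 1223) + 4956)/(L + C(-42)) = (√(2415 + 1223) + 4956)/(-6873 + 1) = (√3638 + 4956)/(-6872) = (4956 + √3638)*(-1/6872) = -1239/1718 - √3638/6872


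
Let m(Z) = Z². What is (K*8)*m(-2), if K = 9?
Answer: 288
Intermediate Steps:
(K*8)*m(-2) = (9*8)*(-2)² = 72*4 = 288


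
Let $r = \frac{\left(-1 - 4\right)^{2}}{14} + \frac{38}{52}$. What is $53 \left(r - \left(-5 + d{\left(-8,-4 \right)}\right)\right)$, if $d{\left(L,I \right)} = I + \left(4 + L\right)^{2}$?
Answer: $- \frac{21624}{91} \approx -237.63$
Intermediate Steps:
$r = \frac{229}{91}$ ($r = \left(-5\right)^{2} \cdot \frac{1}{14} + 38 \cdot \frac{1}{52} = 25 \cdot \frac{1}{14} + \frac{19}{26} = \frac{25}{14} + \frac{19}{26} = \frac{229}{91} \approx 2.5165$)
$53 \left(r - \left(-5 + d{\left(-8,-4 \right)}\right)\right) = 53 \left(\frac{229}{91} + \left(5 - \left(-4 + \left(4 - 8\right)^{2}\right)\right)\right) = 53 \left(\frac{229}{91} + \left(5 - \left(-4 + \left(-4\right)^{2}\right)\right)\right) = 53 \left(\frac{229}{91} + \left(5 - \left(-4 + 16\right)\right)\right) = 53 \left(\frac{229}{91} + \left(5 - 12\right)\right) = 53 \left(\frac{229}{91} - 7\right) = 53 \left(- \frac{408}{91}\right) = - \frac{21624}{91}$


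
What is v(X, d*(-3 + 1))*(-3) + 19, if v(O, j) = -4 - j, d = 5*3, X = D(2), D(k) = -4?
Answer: -59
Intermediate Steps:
X = -4
d = 15
v(X, d*(-3 + 1))*(-3) + 19 = (-4 - 15*(-3 + 1))*(-3) + 19 = (-4 - 15*(-2))*(-3) + 19 = (-4 - 1*(-30))*(-3) + 19 = (-4 + 30)*(-3) + 19 = 26*(-3) + 19 = -78 + 19 = -59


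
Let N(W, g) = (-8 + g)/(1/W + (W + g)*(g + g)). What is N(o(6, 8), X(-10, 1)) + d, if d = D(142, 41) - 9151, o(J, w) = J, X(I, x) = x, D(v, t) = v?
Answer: -765807/85 ≈ -9009.5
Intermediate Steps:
N(W, g) = (-8 + g)/(1/W + 2*g*(W + g)) (N(W, g) = (-8 + g)/(1/W + (W + g)*(2*g)) = (-8 + g)/(1/W + 2*g*(W + g)))
d = -9009 (d = 142 - 9151 = -9009)
N(o(6, 8), X(-10, 1)) + d = 6*(-8 + 1)/(1 + 2*6*1² + 2*1*6²) - 9009 = 6*(-7)/(1 + 2*6*1 + 2*1*36) - 9009 = 6*(-7)/(1 + 12 + 72) - 9009 = 6*(-7)/85 - 9009 = 6*(1/85)*(-7) - 9009 = -42/85 - 9009 = -765807/85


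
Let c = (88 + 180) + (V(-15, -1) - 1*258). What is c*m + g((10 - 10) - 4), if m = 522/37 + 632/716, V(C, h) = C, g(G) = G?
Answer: -522912/6623 ≈ -78.954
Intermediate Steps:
m = 99284/6623 (m = 522*(1/37) + 632*(1/716) = 522/37 + 158/179 = 99284/6623 ≈ 14.991)
c = -5 (c = (88 + 180) + (-15 - 1*258) = 268 + (-15 - 258) = 268 - 273 = -5)
c*m + g((10 - 10) - 4) = -5*99284/6623 + ((10 - 10) - 4) = -496420/6623 + (0 - 4) = -496420/6623 - 4 = -522912/6623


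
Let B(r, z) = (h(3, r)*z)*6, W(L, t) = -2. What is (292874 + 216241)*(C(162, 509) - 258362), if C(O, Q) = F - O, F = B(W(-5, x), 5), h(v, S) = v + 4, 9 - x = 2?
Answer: -131511532110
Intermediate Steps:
x = 7 (x = 9 - 1*2 = 9 - 2 = 7)
h(v, S) = 4 + v
B(r, z) = 42*z (B(r, z) = ((4 + 3)*z)*6 = (7*z)*6 = 42*z)
F = 210 (F = 42*5 = 210)
C(O, Q) = 210 - O
(292874 + 216241)*(C(162, 509) - 258362) = (292874 + 216241)*((210 - 1*162) - 258362) = 509115*((210 - 162) - 258362) = 509115*(48 - 258362) = 509115*(-258314) = -131511532110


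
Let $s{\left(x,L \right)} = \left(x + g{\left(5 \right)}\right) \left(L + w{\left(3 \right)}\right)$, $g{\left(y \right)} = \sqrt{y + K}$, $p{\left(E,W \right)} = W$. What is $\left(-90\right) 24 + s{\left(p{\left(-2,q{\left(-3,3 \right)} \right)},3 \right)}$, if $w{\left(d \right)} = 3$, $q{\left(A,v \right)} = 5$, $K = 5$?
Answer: $-2130 + 6 \sqrt{10} \approx -2111.0$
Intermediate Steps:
$g{\left(y \right)} = \sqrt{5 + y}$ ($g{\left(y \right)} = \sqrt{y + 5} = \sqrt{5 + y}$)
$s{\left(x,L \right)} = \left(3 + L\right) \left(x + \sqrt{10}\right)$ ($s{\left(x,L \right)} = \left(x + \sqrt{5 + 5}\right) \left(L + 3\right) = \left(x + \sqrt{10}\right) \left(3 + L\right) = \left(3 + L\right) \left(x + \sqrt{10}\right)$)
$\left(-90\right) 24 + s{\left(p{\left(-2,q{\left(-3,3 \right)} \right)},3 \right)} = \left(-90\right) 24 + \left(3 \cdot 5 + 3 \sqrt{10} + 3 \cdot 5 + 3 \sqrt{10}\right) = -2160 + \left(15 + 3 \sqrt{10} + 15 + 3 \sqrt{10}\right) = -2160 + \left(30 + 6 \sqrt{10}\right) = -2130 + 6 \sqrt{10}$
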